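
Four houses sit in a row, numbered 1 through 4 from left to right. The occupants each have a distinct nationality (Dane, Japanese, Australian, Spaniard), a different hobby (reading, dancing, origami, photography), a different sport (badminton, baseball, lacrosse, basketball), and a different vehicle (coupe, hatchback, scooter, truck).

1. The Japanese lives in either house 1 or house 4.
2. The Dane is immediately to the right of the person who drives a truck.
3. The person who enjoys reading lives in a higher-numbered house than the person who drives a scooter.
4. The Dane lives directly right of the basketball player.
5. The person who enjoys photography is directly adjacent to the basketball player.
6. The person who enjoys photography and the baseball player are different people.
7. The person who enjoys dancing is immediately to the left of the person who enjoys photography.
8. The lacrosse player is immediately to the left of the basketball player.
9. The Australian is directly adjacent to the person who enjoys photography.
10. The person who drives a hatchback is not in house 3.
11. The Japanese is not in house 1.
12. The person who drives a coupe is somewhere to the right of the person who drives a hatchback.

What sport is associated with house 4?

By clue 11, the Japanese is in house 4.
The only vehicle still possible for house 4 is coupe.
The Dane is in house 3 (clue 4).
Clue 4 places the basketball player in house 2.
Clue 5 places the person who enjoys photography in house 3.
Clue 7 places the person who enjoys dancing in house 2.
Clue 8: the lacrosse player is in house 1.
Clue 9 places the Australian in house 2.
The only nationality still possible for house 1 is Spaniard.
The only hobby still possible for house 1 is origami.
So house 4 gets reading for hobby.
That leaves badminton as the sport for house 3.
House 4's sport must be baseball (nothing else left).
House 3's vehicle must be scooter (nothing else left).
Clue 2: the person who drives a truck is in house 2.
House 1's vehicle must be hatchback (nothing else left).
So: house 1 = Spaniard/origami/lacrosse/hatchback, house 2 = Australian/dancing/basketball/truck, house 3 = Dane/photography/badminton/scooter, house 4 = Japanese/reading/baseball/coupe.

baseball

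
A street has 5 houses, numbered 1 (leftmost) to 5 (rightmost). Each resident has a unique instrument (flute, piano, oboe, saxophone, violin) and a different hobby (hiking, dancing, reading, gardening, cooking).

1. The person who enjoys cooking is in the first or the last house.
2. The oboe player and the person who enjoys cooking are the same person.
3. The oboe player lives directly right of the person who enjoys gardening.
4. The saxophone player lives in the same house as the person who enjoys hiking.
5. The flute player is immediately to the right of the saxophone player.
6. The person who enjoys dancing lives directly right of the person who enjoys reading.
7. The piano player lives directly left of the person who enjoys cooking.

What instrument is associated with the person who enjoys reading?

From clue 3, the oboe player must be in house 5.
By clue 3, the person who enjoys gardening is in house 4.
From clue 7, the piano player must be in house 4.
From clue 7, the person who enjoys cooking must be in house 5.
House 3 hobby: only dancing fits.
By clue 6, the person who enjoys reading is in house 2.
The only hobby still possible for house 1 is hiking.
Clue 4 places the saxophone player in house 1.
From clue 5, the flute player must be in house 2.
The only instrument still possible for house 3 is violin.
So: house 1 = saxophone/hiking, house 2 = flute/reading, house 3 = violin/dancing, house 4 = piano/gardening, house 5 = oboe/cooking.

flute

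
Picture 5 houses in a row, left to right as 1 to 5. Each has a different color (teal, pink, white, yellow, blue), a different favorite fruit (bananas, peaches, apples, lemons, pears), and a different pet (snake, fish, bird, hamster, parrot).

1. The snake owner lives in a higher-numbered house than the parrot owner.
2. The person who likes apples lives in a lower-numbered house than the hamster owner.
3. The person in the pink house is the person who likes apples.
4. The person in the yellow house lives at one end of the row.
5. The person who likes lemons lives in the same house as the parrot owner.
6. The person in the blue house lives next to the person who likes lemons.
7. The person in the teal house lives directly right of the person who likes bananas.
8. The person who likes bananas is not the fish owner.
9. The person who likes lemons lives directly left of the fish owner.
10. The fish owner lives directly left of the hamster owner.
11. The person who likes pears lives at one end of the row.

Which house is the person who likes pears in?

5

The person in the yellow house is narrowed to house 1 or 5; consider each.
Placing it in house 1 leads to a contradiction, so it's in house 5.
The person who likes pears is narrowed to house 1 or 5; consider each.
Placing it in house 1 leads to a contradiction, so it's in house 5.
The person in the teal house is narrowed to house 2 or 3 or 4; consider each.
Placing it in house 3 and house 4 leads to a contradiction, so it's in house 2.
The person who likes bananas is in house 1 (clue 7).
The only pet still possible for house 1 is bird.
House 2's pet must be parrot (nothing else left).
By clue 5, the person who likes lemons is in house 2.
Clue 9 places the fish owner in house 3.
The hamster owner is in house 4 (clue 10).
So house 5 gets snake for pet.
Clue 2 places the person who likes apples in house 3.
By clue 3, the person in the pink house is in house 3.
So house 1 gets blue for color.
That leaves white as the color for house 4.
House 4's favorite fruit must be peaches (nothing else left).
So: house 1 = blue/bananas/bird, house 2 = teal/lemons/parrot, house 3 = pink/apples/fish, house 4 = white/peaches/hamster, house 5 = yellow/pears/snake.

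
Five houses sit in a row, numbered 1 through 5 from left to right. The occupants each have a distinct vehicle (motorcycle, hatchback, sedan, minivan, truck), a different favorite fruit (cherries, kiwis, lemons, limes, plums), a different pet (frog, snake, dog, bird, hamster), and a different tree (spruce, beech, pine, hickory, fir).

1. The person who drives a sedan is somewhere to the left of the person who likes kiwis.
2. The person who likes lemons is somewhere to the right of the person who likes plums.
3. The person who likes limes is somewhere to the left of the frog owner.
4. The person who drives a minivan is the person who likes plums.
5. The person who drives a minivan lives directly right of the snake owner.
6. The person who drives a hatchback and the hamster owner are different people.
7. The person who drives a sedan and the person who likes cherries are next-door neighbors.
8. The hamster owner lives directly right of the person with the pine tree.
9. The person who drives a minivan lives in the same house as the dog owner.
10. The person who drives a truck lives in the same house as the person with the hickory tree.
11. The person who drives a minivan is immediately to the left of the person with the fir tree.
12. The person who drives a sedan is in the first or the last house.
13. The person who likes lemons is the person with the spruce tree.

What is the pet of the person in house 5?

frog

By clue 12, the person who drives a sedan is in house 1.
Clue 7 places the person who likes cherries in house 2.
That leaves limes as the favorite fruit for house 1.
House 1 pet: only bird fits.
The person who drives a minivan is narrowed to house 3 or 4; consider each.
Placing it in house 4 leads to a contradiction, so it's in house 3.
Clue 4 places the person who likes plums in house 3.
The snake owner is in house 2 (clue 5).
The dog owner is in house 3 (clue 9).
Clue 11 places the person with the fir tree in house 4.
By clue 8, the hamster owner is in house 4.
Clue 8 places the person with the pine tree in house 3.
Clue 13: the person who likes lemons is in house 5.
The only favorite fruit still possible for house 4 is kiwis.
So house 5 gets frog for pet.
House 1's tree must be beech (nothing else left).
House 2 tree: only hickory fits.
House 5 tree: only spruce fits.
Clue 10 places the person who drives a truck in house 2.
The only vehicle still possible for house 4 is motorcycle.
House 5's vehicle must be hatchback (nothing else left).
So: house 1 = sedan/limes/bird/beech, house 2 = truck/cherries/snake/hickory, house 3 = minivan/plums/dog/pine, house 4 = motorcycle/kiwis/hamster/fir, house 5 = hatchback/lemons/frog/spruce.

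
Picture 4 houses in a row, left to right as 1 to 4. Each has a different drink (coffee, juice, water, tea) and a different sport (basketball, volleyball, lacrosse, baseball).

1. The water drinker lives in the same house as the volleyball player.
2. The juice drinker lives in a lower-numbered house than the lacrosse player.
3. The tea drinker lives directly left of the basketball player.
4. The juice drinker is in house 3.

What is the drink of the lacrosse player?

coffee

The juice drinker is in house 3 (clue 4).
The lacrosse player is in house 4 (clue 2).
The only drink still possible for house 4 is coffee.
The tea drinker is narrowed to house 1 or 2; consider each.
Placing it in house 1 leads to a contradiction, so it's in house 2.
The basketball player is in house 3 (clue 3).
The only drink still possible for house 1 is water.
Clue 1: the volleyball player is in house 1.
House 2's sport must be baseball (nothing else left).
So: house 1 = water/volleyball, house 2 = tea/baseball, house 3 = juice/basketball, house 4 = coffee/lacrosse.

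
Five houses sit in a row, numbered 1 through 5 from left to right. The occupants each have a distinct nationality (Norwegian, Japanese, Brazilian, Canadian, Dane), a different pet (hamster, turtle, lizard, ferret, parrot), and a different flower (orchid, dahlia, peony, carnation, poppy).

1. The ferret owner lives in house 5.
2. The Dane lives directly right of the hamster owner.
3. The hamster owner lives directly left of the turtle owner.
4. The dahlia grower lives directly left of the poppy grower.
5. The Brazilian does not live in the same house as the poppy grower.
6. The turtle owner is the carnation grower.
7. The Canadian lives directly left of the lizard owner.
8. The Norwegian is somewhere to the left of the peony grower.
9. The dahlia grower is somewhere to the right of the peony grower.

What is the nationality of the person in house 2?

Clue 1: the ferret owner is in house 5.
House 1's flower must be orchid (nothing else left).
That leaves poppy as the flower for house 5.
The dahlia grower is in house 4 (clue 4).
That leaves Japanese as the nationality for house 5.
So house 4 gets Brazilian for nationality.
The Dane is narrowed to house 2 or 3; consider each.
Placing it in house 3 leads to a contradiction, so it's in house 2.
From clue 2, the hamster owner must be in house 1.
Clue 3: the turtle owner is in house 2.
From clue 6, the carnation grower must be in house 2.
So house 3 gets Canadian for nationality.
The only flower still possible for house 3 is peony.
By clue 7, the lizard owner is in house 4.
House 1's nationality must be Norwegian (nothing else left).
House 3 pet: only parrot fits.
So: house 1 = Norwegian/hamster/orchid, house 2 = Dane/turtle/carnation, house 3 = Canadian/parrot/peony, house 4 = Brazilian/lizard/dahlia, house 5 = Japanese/ferret/poppy.

Dane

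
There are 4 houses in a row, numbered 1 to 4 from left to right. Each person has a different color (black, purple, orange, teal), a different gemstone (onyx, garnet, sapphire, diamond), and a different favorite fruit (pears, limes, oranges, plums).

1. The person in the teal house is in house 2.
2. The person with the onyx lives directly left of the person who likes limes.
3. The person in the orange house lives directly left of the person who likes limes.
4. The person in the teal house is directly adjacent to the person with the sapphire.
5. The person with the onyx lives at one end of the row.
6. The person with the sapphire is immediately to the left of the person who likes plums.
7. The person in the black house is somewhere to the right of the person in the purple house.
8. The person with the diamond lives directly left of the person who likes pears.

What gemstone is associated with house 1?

Clue 1: the person in the teal house is in house 2.
By clue 5, the person with the onyx is in house 1.
House 4's color must be black (nothing else left).
The only gemstone still possible for house 2 is diamond.
House 3's gemstone must be sapphire (nothing else left).
The only gemstone still possible for house 4 is garnet.
So house 1 gets oranges for favorite fruit.
Clue 2 places the person who likes limes in house 2.
From clue 3, the person in the orange house must be in house 1.
Clue 6 places the person who likes plums in house 4.
Clue 8 places the person who likes pears in house 3.
House 3's color must be purple (nothing else left).
So: house 1 = orange/onyx/oranges, house 2 = teal/diamond/limes, house 3 = purple/sapphire/pears, house 4 = black/garnet/plums.

onyx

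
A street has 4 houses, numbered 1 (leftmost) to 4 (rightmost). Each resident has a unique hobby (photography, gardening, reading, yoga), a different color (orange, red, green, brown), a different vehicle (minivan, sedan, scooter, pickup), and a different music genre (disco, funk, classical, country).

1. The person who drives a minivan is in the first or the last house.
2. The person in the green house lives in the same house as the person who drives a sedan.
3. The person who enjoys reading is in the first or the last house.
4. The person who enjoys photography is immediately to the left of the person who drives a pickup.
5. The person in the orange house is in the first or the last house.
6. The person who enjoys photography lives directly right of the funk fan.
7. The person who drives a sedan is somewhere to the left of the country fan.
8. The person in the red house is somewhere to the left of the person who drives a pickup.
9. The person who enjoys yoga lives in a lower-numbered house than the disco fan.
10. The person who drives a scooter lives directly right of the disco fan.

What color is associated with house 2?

House 2 vehicle: only sedan fits.
Clue 2: the person in the green house is in house 2.
The only vehicle still possible for house 1 is minivan.
The person who enjoys photography is narrowed to house 2 or 3; consider each.
Placing it in house 3 leads to a contradiction, so it's in house 2.
By clue 4, the person who drives a pickup is in house 3.
The funk fan is in house 1 (clue 6).
From clue 8, the person in the red house must be in house 1.
The only hobby still possible for house 1 is yoga.
The only hobby still possible for house 3 is gardening.
That leaves reading as the hobby for house 4.
The only color still possible for house 3 is brown.
So house 4 gets orange for color.
The only vehicle still possible for house 4 is scooter.
Clue 10 places the disco fan in house 3.
House 2 music genre: only classical fits.
So house 4 gets country for music genre.
So: house 1 = yoga/red/minivan/funk, house 2 = photography/green/sedan/classical, house 3 = gardening/brown/pickup/disco, house 4 = reading/orange/scooter/country.

green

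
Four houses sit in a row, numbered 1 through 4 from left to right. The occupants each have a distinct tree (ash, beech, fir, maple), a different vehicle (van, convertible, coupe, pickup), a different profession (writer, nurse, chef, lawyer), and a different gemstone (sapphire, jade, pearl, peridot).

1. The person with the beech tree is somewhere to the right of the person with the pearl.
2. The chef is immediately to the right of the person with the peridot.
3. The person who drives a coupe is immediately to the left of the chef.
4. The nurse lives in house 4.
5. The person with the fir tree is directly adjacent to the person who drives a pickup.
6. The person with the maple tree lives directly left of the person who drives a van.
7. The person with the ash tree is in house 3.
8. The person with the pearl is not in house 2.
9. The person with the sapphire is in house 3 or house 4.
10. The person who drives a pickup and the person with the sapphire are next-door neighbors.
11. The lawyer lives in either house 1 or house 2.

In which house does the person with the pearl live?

From clue 4, the nurse must be in house 4.
Clue 7: the person with the ash tree is in house 3.
House 4 vehicle: only convertible fits.
So house 1 gets coupe for vehicle.
By clue 3, the chef is in house 2.
House 1's profession must be lawyer (nothing else left).
The only profession still possible for house 3 is writer.
Clue 2: the person with the peridot is in house 1.
House 2 gemstone: only jade fits.
House 4 gemstone: only sapphire fits.
Clue 1 places the person with the beech tree in house 4.
From clue 10, the person who drives a pickup must be in house 3.
House 2 vehicle: only van fits.
So house 3 gets pearl for gemstone.
From clue 5, the person with the fir tree must be in house 2.
By clue 6, the person with the maple tree is in house 1.
So: house 1 = maple/coupe/lawyer/peridot, house 2 = fir/van/chef/jade, house 3 = ash/pickup/writer/pearl, house 4 = beech/convertible/nurse/sapphire.

3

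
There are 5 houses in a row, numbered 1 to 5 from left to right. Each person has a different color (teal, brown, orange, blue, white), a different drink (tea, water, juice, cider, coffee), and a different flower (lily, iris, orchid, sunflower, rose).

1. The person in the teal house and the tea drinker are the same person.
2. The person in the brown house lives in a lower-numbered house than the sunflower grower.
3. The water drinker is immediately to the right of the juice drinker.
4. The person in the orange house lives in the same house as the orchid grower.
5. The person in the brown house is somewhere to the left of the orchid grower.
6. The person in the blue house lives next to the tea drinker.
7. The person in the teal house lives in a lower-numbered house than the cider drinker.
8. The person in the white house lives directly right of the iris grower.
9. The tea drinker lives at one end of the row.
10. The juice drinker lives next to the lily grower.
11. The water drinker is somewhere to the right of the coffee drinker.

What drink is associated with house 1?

tea

Clue 1 places the person in the teal house in house 1.
By clue 1, the tea drinker is in house 1.
Clue 6: the person in the blue house is in house 2.
The person in the brown house is narrowed to house 3 or 4; consider each.
Placing it in house 4 leads to a contradiction, so it's in house 3.
The person in the orange house is narrowed to house 4 or 5; consider each.
Placing it in house 4 leads to a contradiction, so it's in house 5.
Clue 4: the orchid grower is in house 5.
House 4's color must be white (nothing else left).
The only flower still possible for house 4 is sunflower.
House 3 flower: only iris fits.
That leaves cider as the drink for house 5.
That leaves water as the drink for house 4.
Clue 3: the juice drinker is in house 3.
Clue 10 places the lily grower in house 2.
So house 2 gets coffee for drink.
The only flower still possible for house 1 is rose.
So: house 1 = teal/tea/rose, house 2 = blue/coffee/lily, house 3 = brown/juice/iris, house 4 = white/water/sunflower, house 5 = orange/cider/orchid.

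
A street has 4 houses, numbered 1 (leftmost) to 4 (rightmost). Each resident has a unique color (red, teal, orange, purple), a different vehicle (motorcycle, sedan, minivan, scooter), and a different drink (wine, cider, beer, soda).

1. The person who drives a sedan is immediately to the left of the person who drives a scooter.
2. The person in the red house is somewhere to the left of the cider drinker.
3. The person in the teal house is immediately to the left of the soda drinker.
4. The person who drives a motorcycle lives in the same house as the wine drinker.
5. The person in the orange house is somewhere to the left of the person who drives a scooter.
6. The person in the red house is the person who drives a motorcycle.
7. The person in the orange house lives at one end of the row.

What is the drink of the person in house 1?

beer

The person in the orange house is in house 1 (clue 7).
House 4 color: only purple fits.
The only drink still possible for house 1 is beer.
House 2 drink: only wine fits.
Clue 4: the person who drives a motorcycle is in house 2.
The person in the red house is in house 2 (clue 6).
That leaves teal as the color for house 3.
By clue 1, the person who drives a sedan is in house 3.
Clue 1: the person who drives a scooter is in house 4.
The soda drinker is in house 4 (clue 3).
That leaves minivan as the vehicle for house 1.
The only drink still possible for house 3 is cider.
So: house 1 = orange/minivan/beer, house 2 = red/motorcycle/wine, house 3 = teal/sedan/cider, house 4 = purple/scooter/soda.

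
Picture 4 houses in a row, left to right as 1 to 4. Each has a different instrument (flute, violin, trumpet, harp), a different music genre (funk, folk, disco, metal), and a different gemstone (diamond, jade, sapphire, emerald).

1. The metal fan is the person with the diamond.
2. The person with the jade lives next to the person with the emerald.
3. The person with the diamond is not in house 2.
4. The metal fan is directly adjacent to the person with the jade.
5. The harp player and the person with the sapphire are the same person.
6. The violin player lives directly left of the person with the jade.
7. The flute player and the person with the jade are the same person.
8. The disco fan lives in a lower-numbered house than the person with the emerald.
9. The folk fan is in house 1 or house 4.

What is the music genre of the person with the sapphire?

The folk fan is narrowed to house 1 or 4; consider each.
Placing it in house 1 leads to a contradiction, so it's in house 4.
Clue 2: the person with the emerald is in house 3.
From clue 1, the metal fan must be in house 1.
Clue 4 places the person with the jade in house 2.
Clue 6: the violin player is in house 1.
By clue 7, the flute player is in house 2.
So house 3 gets trumpet for instrument.
House 4 instrument: only harp fits.
The only music genre still possible for house 3 is funk.
The only gemstone still possible for house 1 is diamond.
So house 4 gets sapphire for gemstone.
House 2 music genre: only disco fits.
So: house 1 = violin/metal/diamond, house 2 = flute/disco/jade, house 3 = trumpet/funk/emerald, house 4 = harp/folk/sapphire.

folk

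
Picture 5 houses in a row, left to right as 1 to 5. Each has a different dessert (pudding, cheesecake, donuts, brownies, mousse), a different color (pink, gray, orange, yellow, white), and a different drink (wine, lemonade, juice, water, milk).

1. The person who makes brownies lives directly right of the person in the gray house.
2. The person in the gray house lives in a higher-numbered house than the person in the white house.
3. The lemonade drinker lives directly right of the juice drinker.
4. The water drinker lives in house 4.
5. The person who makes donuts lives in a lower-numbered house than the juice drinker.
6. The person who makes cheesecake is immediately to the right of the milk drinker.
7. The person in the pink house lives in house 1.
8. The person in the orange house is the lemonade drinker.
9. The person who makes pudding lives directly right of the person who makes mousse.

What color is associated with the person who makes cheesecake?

white

Clue 4 places the water drinker in house 4.
Clue 7 places the person in the pink house in house 1.
Clue 3: the lemonade drinker is in house 3.
Clue 3 places the juice drinker in house 2.
Clue 5 places the person who makes donuts in house 1.
Clue 8: the person in the orange house is in house 3.
That leaves white as the color for house 2.
House 5's color must be yellow (nothing else left).
House 1's drink must be milk (nothing else left).
House 5 drink: only wine fits.
The person who makes brownies is in house 5 (clue 1).
By clue 6, the person who makes cheesecake is in house 2.
That leaves gray as the color for house 4.
Clue 9 places the person who makes pudding in house 4.
The person who makes mousse is in house 3 (clue 9).
So: house 1 = donuts/pink/milk, house 2 = cheesecake/white/juice, house 3 = mousse/orange/lemonade, house 4 = pudding/gray/water, house 5 = brownies/yellow/wine.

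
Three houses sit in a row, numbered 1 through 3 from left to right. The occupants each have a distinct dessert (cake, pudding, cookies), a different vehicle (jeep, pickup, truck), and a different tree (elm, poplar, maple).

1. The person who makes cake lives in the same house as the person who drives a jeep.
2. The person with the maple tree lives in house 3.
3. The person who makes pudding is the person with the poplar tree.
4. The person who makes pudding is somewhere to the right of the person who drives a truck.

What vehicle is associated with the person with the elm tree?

The person with the maple tree is in house 3 (clue 2).
The person who makes pudding is in house 2 (clue 3).
From clue 3, the person with the poplar tree must be in house 2.
Clue 4 places the person who drives a truck in house 1.
So house 1 gets elm for tree.
The person who makes cake is in house 3 (clue 1).
By clue 1, the person who drives a jeep is in house 3.
House 1 dessert: only cookies fits.
So house 2 gets pickup for vehicle.
So: house 1 = cookies/truck/elm, house 2 = pudding/pickup/poplar, house 3 = cake/jeep/maple.

truck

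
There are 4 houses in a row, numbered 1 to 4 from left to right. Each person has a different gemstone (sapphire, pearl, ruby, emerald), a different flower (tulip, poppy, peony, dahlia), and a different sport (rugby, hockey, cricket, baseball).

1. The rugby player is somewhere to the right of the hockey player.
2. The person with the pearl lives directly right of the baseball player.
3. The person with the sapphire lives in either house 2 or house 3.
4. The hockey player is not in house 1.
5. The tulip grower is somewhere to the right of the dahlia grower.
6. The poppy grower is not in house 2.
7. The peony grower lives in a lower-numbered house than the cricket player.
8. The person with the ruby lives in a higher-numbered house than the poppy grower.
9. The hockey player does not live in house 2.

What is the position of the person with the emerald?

1

From clue 9, the hockey player must be in house 3.
That leaves emerald as the gemstone for house 1.
The only flower still possible for house 4 is tulip.
House 1 sport: only baseball fits.
By clue 1, the rugby player is in house 4.
Clue 2 places the person with the pearl in house 2.
The only gemstone still possible for house 4 is ruby.
House 2 sport: only cricket fits.
Clue 7: the peony grower is in house 1.
House 3 gemstone: only sapphire fits.
House 2's flower must be dahlia (nothing else left).
The only flower still possible for house 3 is poppy.
So: house 1 = emerald/peony/baseball, house 2 = pearl/dahlia/cricket, house 3 = sapphire/poppy/hockey, house 4 = ruby/tulip/rugby.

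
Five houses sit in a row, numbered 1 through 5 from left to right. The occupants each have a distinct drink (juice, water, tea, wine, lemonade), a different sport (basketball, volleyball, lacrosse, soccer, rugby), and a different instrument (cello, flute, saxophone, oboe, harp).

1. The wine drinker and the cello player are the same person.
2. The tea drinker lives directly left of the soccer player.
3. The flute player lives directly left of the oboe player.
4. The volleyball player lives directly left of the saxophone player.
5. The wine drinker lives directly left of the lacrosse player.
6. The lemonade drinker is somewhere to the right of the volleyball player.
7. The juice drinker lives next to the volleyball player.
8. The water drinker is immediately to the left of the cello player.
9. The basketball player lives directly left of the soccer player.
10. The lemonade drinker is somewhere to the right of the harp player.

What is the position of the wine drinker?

The water drinker is narrowed to house 1 or 2 or 3; consider each.
Placing it in house 2 and house 3 leads to a contradiction, so it's in house 1.
The cello player is in house 2 (clue 8).
Clue 1 places the wine drinker in house 2.
From clue 5, the lacrosse player must be in house 3.
House 1 sport: only rugby fits.
That leaves soccer as the sport for house 5.
That leaves harp as the instrument for house 1.
Clue 2: the tea drinker is in house 4.
Clue 9: the basketball player is in house 4.
House 2's sport must be volleyball (nothing else left).
By clue 4, the saxophone player is in house 3.
Clue 7: the juice drinker is in house 3.
House 5 drink: only lemonade fits.
That leaves oboe as the instrument for house 5.
That leaves flute as the instrument for house 4.
So: house 1 = water/rugby/harp, house 2 = wine/volleyball/cello, house 3 = juice/lacrosse/saxophone, house 4 = tea/basketball/flute, house 5 = lemonade/soccer/oboe.

2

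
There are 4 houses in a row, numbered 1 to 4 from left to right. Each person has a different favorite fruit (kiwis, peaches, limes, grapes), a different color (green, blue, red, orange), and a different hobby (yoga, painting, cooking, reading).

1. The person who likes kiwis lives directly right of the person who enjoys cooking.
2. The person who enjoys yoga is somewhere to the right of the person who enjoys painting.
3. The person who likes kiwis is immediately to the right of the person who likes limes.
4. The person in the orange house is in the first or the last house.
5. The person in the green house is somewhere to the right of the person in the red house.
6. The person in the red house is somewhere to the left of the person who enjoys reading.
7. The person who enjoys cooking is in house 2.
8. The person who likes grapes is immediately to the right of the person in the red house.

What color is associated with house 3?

red

From clue 7, the person who enjoys cooking must be in house 2.
The only hobby still possible for house 1 is painting.
By clue 1, the person who likes kiwis is in house 3.
From clue 3, the person who likes limes must be in house 2.
House 1 favorite fruit: only peaches fits.
That leaves grapes as the favorite fruit for house 4.
By clue 8, the person in the red house is in house 3.
Clue 5: the person in the green house is in house 4.
By clue 6, the person who enjoys reading is in house 4.
So house 1 gets orange for color.
That leaves blue as the color for house 2.
The only hobby still possible for house 3 is yoga.
So: house 1 = peaches/orange/painting, house 2 = limes/blue/cooking, house 3 = kiwis/red/yoga, house 4 = grapes/green/reading.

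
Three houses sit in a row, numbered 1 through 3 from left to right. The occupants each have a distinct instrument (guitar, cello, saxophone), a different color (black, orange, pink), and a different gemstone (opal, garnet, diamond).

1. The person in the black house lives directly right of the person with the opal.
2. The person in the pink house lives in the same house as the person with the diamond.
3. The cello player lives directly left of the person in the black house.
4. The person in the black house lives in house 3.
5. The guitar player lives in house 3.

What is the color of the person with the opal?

Clue 4 places the person in the black house in house 3.
Clue 5 places the guitar player in house 3.
Clue 1 places the person with the opal in house 2.
From clue 3, the cello player must be in house 2.
House 1's instrument must be saxophone (nothing else left).
The only gemstone still possible for house 1 is diamond.
The only gemstone still possible for house 3 is garnet.
Clue 2 places the person in the pink house in house 1.
House 2's color must be orange (nothing else left).
So: house 1 = saxophone/pink/diamond, house 2 = cello/orange/opal, house 3 = guitar/black/garnet.

orange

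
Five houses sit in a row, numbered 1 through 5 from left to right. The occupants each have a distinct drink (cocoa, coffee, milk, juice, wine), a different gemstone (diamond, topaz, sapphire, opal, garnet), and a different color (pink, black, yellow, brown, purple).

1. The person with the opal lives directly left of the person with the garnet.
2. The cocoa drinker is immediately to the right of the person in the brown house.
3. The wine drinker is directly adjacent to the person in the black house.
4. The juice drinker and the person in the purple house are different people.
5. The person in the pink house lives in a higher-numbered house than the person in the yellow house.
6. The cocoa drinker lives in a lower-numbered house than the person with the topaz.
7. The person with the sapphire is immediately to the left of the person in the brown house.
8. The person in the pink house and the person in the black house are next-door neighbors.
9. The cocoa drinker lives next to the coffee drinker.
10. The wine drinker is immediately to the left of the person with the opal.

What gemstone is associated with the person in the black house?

opal

The cocoa drinker is narrowed to house 3 or 4; consider each.
Placing it in house 4 leads to a contradiction, so it's in house 3.
The person in the brown house is in house 2 (clue 2).
The person with the sapphire is in house 1 (clue 7).
Clue 3 places the wine drinker in house 2.
The person in the pink house is in house 4 (clue 8).
From clue 8, the person in the black house must be in house 3.
From clue 10, the person with the opal must be in house 3.
House 2 gemstone: only diamond fits.
The only color still possible for house 1 is yellow.
House 5 color: only purple fits.
Clue 1 places the person with the garnet in house 4.
House 1 drink: only juice fits.
House 4's drink must be coffee (nothing else left).
So house 5 gets milk for drink.
House 5's gemstone must be topaz (nothing else left).
So: house 1 = juice/sapphire/yellow, house 2 = wine/diamond/brown, house 3 = cocoa/opal/black, house 4 = coffee/garnet/pink, house 5 = milk/topaz/purple.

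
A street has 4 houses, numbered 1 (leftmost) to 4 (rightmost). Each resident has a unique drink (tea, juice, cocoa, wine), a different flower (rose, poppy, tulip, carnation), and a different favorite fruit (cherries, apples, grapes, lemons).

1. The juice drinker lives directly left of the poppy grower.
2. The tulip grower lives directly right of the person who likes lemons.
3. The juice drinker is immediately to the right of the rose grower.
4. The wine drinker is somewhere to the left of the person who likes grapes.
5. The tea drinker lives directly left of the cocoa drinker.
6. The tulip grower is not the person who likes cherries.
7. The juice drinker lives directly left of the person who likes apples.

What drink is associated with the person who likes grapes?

juice

House 4's drink must be cocoa (nothing else left).
Clue 5: the tea drinker is in house 3.
The only drink still possible for house 1 is wine.
House 2 drink: only juice fits.
Clue 1: the poppy grower is in house 3.
Clue 3: the rose grower is in house 1.
From clue 7, the person who likes apples must be in house 3.
The tulip grower is in house 2 (clue 2).
Clue 2: the person who likes lemons is in house 1.
House 4's flower must be carnation (nothing else left).
House 2's favorite fruit must be grapes (nothing else left).
The only favorite fruit still possible for house 4 is cherries.
So: house 1 = wine/rose/lemons, house 2 = juice/tulip/grapes, house 3 = tea/poppy/apples, house 4 = cocoa/carnation/cherries.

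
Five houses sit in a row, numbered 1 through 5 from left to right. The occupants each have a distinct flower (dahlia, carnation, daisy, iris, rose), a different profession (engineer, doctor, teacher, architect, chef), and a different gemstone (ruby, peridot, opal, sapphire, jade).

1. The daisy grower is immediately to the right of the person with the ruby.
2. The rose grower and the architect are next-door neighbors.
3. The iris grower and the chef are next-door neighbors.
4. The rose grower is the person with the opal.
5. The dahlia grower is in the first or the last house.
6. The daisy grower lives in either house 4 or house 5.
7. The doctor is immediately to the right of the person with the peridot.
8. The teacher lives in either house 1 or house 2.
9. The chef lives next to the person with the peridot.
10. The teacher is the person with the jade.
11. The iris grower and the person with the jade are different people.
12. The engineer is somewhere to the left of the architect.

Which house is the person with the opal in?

The dahlia grower is narrowed to house 1 or 5; consider each.
Placing it in house 5 leads to a contradiction, so it's in house 1.
The daisy grower is narrowed to house 4 or 5; consider each.
Placing it in house 5 leads to a contradiction, so it's in house 4.
Clue 1: the person with the ruby is in house 3.
That leaves architect as the profession for house 4.
House 5's profession must be doctor (nothing else left).
By clue 2, the rose grower is in house 5.
By clue 4, the person with the opal is in house 5.
The person with the peridot is in house 4 (clue 7).
From clue 9, the chef must be in house 3.
The iris grower is in house 2 (clue 3).
Clue 11 places the person with the jade in house 1.
That leaves carnation as the flower for house 3.
That leaves sapphire as the gemstone for house 2.
By clue 10, the teacher is in house 1.
So house 2 gets engineer for profession.
So: house 1 = dahlia/teacher/jade, house 2 = iris/engineer/sapphire, house 3 = carnation/chef/ruby, house 4 = daisy/architect/peridot, house 5 = rose/doctor/opal.

5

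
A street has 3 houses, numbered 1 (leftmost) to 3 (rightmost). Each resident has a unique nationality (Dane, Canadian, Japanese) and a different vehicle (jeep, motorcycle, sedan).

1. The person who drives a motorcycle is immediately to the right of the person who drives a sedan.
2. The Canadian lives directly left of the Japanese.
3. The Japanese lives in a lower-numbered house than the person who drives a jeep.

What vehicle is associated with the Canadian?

Clue 3: the Japanese is in house 2.
From clue 3, the person who drives a jeep must be in house 3.
House 3's nationality must be Dane (nothing else left).
That leaves sedan as the vehicle for house 1.
House 2's vehicle must be motorcycle (nothing else left).
House 1's nationality must be Canadian (nothing else left).
So: house 1 = Canadian/sedan, house 2 = Japanese/motorcycle, house 3 = Dane/jeep.

sedan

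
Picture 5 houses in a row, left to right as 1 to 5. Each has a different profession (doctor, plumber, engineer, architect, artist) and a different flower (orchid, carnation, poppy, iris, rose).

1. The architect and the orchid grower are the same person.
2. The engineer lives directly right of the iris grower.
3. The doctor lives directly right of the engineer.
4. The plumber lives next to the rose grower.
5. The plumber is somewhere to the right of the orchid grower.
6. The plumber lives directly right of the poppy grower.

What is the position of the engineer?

4

The doctor is narrowed to house 3 or 4 or 5; consider each.
Placing it in house 3 and house 4 leads to a contradiction, so it's in house 5.
By clue 3, the engineer is in house 4.
Clue 2: the iris grower is in house 3.
House 5 flower: only carnation fits.
So house 4 gets rose for flower.
The plumber is in house 3 (clue 4).
Clue 6 places the poppy grower in house 2.
House 1 flower: only orchid fits.
The architect is in house 1 (clue 1).
House 2 profession: only artist fits.
So: house 1 = architect/orchid, house 2 = artist/poppy, house 3 = plumber/iris, house 4 = engineer/rose, house 5 = doctor/carnation.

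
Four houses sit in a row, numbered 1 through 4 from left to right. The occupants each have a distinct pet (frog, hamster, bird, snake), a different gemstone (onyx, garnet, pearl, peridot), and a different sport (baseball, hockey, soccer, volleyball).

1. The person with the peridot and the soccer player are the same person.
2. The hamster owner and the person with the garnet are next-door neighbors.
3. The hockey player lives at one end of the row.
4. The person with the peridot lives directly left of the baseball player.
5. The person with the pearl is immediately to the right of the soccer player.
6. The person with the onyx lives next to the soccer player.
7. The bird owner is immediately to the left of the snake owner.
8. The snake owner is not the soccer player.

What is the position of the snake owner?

The hockey player is narrowed to house 1 or 4; consider each.
Placing it in house 4 leads to a contradiction, so it's in house 1.
The person with the pearl is narrowed to house 3 or 4; consider each.
Placing it in house 3 leads to a contradiction, so it's in house 4.
From clue 5, the soccer player must be in house 3.
House 1's gemstone must be garnet (nothing else left).
House 3 gemstone: only peridot fits.
House 2 sport: only volleyball fits.
The only sport still possible for house 4 is baseball.
From clue 2, the hamster owner must be in house 2.
So house 4 gets snake for pet.
That leaves onyx as the gemstone for house 2.
The bird owner is in house 3 (clue 7).
House 1's pet must be frog (nothing else left).
So: house 1 = frog/garnet/hockey, house 2 = hamster/onyx/volleyball, house 3 = bird/peridot/soccer, house 4 = snake/pearl/baseball.

4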